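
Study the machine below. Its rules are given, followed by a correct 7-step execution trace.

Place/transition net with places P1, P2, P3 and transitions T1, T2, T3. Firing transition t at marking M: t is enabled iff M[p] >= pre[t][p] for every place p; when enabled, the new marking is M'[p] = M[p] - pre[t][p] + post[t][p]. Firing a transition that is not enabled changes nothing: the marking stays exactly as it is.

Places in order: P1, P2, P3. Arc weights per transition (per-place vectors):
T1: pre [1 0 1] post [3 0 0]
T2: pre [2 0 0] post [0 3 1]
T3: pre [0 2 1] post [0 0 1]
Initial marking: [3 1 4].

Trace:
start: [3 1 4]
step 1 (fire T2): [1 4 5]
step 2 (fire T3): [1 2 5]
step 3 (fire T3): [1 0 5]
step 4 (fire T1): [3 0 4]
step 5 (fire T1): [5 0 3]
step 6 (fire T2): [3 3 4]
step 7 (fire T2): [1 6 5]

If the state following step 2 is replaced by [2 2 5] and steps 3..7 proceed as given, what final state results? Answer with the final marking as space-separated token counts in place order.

state after step 2 := [2 2 5]
step 3 (fire T3): [2 0 5]
step 4 (fire T1): [4 0 4]
step 5 (fire T1): [6 0 3]
step 6 (fire T2): [4 3 4]
step 7 (fire T2): [2 6 5]

2 6 5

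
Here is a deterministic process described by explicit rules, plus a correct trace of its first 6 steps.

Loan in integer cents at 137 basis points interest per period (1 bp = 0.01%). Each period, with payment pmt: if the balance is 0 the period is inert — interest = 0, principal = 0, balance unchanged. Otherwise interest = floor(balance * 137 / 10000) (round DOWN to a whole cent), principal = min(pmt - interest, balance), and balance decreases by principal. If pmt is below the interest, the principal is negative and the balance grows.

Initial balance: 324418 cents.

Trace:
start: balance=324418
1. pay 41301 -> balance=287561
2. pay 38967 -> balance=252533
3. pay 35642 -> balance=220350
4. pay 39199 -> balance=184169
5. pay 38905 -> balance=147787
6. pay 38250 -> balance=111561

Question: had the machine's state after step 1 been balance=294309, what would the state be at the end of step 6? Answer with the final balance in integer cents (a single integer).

118785

state after step 1 := balance=294309
2. pay 38967 -> balance=259374
3. pay 35642 -> balance=227285
4. pay 39199 -> balance=191199
5. pay 38905 -> balance=154913
6. pay 38250 -> balance=118785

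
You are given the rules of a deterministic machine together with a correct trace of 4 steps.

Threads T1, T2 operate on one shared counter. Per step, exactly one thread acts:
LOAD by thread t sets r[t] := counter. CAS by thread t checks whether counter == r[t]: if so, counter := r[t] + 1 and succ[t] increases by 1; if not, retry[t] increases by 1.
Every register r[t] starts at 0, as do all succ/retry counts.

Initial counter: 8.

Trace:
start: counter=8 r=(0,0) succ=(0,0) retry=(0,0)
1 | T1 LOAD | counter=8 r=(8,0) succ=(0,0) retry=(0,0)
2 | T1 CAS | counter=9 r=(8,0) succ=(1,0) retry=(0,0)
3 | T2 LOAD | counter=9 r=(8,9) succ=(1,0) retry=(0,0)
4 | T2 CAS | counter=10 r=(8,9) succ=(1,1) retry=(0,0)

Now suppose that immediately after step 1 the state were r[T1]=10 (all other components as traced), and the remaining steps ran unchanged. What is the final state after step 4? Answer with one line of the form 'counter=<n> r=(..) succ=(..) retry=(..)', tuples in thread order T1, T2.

counter=9 r=(10,8) succ=(0,1) retry=(1,0)

state after step 1 := counter=8 r=(10,0) succ=(0,0) retry=(0,0)
2 | T1 CAS | counter=8 r=(10,0) succ=(0,0) retry=(1,0)
3 | T2 LOAD | counter=8 r=(10,8) succ=(0,0) retry=(1,0)
4 | T2 CAS | counter=9 r=(10,8) succ=(0,1) retry=(1,0)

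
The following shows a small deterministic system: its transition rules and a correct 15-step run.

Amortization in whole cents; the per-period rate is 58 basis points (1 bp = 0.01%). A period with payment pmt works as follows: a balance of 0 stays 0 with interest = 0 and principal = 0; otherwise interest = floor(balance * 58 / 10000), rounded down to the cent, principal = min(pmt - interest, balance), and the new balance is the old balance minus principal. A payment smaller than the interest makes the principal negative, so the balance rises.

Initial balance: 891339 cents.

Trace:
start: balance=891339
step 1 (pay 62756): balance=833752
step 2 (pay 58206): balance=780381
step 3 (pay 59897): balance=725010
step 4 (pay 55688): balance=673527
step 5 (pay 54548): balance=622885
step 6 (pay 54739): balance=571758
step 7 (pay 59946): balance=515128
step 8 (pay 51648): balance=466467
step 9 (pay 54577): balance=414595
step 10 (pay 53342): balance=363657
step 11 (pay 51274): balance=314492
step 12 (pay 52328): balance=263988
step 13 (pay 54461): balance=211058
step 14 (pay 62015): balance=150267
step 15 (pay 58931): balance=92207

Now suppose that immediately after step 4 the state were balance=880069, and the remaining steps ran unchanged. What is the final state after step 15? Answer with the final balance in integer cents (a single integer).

312314

state after step 4 := balance=880069
step 5 (pay 54548): balance=830625
step 6 (pay 54739): balance=780703
step 7 (pay 59946): balance=725285
step 8 (pay 51648): balance=677843
step 9 (pay 54577): balance=627197
step 10 (pay 53342): balance=577492
step 11 (pay 51274): balance=529567
step 12 (pay 52328): balance=480310
step 13 (pay 54461): balance=428634
step 14 (pay 62015): balance=369105
step 15 (pay 58931): balance=312314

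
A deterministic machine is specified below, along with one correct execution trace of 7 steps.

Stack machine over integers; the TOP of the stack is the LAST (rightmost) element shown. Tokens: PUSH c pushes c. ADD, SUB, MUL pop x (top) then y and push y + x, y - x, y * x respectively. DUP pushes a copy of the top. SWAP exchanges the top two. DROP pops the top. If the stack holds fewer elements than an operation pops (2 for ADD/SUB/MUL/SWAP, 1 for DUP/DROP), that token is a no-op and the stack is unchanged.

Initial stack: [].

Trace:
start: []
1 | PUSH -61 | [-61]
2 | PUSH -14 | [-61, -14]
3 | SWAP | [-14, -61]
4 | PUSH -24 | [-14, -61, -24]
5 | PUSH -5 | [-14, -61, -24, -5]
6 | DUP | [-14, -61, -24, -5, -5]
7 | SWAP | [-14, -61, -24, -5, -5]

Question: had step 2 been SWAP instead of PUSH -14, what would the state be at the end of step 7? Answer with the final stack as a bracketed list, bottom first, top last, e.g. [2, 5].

(re-executing from step 2 with the substitution; state before step 2: [-61])
2 | SWAP | [-61]
3 | SWAP | [-61]
4 | PUSH -24 | [-61, -24]
5 | PUSH -5 | [-61, -24, -5]
6 | DUP | [-61, -24, -5, -5]
7 | SWAP | [-61, -24, -5, -5]

[-61, -24, -5, -5]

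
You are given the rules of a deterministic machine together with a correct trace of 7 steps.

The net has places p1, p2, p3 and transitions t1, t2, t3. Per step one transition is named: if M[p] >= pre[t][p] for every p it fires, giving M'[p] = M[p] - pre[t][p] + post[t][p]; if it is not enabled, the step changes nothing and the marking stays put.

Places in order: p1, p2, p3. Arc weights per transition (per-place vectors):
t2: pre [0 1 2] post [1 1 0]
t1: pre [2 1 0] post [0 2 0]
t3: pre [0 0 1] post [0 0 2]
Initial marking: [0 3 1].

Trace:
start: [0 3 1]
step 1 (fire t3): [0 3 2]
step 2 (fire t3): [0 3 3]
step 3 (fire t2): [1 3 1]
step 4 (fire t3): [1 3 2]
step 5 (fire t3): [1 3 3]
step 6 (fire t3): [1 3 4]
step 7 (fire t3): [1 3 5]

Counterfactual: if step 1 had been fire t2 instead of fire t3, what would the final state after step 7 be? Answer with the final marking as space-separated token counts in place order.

1 3 0

(re-executing from step 1 with the substitution; state before step 1: [0 3 1])
step 1 (fire t2): [0 3 1]
step 2 (fire t3): [0 3 2]
step 3 (fire t2): [1 3 0]
step 4 (fire t3): [1 3 0]
step 5 (fire t3): [1 3 0]
step 6 (fire t3): [1 3 0]
step 7 (fire t3): [1 3 0]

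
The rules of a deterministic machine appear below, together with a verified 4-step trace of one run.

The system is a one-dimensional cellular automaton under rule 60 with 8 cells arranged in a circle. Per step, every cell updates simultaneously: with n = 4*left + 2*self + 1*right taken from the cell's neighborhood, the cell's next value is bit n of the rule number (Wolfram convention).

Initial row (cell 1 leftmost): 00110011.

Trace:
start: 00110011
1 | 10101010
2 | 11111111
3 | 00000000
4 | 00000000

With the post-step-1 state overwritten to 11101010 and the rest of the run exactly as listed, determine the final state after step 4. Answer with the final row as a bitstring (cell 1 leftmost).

01111000

state after step 1 := 11101010
2 | 10011111
3 | 01010000
4 | 01111000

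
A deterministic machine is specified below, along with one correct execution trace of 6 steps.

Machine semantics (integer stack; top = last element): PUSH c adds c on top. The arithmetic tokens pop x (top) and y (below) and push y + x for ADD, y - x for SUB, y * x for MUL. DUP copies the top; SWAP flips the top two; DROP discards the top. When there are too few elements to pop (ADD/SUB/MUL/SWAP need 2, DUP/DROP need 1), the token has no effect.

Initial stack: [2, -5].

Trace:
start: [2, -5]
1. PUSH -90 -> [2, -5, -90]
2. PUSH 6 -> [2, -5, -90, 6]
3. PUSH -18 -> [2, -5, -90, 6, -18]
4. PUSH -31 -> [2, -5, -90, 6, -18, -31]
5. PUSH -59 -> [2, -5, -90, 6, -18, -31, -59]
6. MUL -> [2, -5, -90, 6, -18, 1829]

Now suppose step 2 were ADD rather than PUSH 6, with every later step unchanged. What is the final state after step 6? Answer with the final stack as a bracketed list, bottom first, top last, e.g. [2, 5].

[2, -95, -18, 1829]

(re-executing from step 2 with the substitution; state before step 2: [2, -5, -90])
2. ADD -> [2, -95]
3. PUSH -18 -> [2, -95, -18]
4. PUSH -31 -> [2, -95, -18, -31]
5. PUSH -59 -> [2, -95, -18, -31, -59]
6. MUL -> [2, -95, -18, 1829]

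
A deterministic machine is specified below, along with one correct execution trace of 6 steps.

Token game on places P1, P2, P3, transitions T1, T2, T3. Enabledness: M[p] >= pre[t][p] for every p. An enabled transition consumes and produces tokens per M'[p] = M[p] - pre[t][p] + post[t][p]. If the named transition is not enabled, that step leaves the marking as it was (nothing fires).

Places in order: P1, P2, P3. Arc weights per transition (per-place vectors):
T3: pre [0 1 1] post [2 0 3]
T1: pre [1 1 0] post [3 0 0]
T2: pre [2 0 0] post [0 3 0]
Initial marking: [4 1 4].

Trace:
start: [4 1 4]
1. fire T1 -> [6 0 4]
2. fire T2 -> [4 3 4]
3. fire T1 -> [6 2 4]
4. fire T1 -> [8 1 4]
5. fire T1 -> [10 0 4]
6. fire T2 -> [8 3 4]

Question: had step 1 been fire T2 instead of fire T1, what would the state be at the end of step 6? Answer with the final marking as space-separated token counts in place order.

(re-executing from step 1 with the substitution; state before step 1: [4 1 4])
1. fire T2 -> [2 4 4]
2. fire T2 -> [0 7 4]
3. fire T1 -> [0 7 4]
4. fire T1 -> [0 7 4]
5. fire T1 -> [0 7 4]
6. fire T2 -> [0 7 4]

0 7 4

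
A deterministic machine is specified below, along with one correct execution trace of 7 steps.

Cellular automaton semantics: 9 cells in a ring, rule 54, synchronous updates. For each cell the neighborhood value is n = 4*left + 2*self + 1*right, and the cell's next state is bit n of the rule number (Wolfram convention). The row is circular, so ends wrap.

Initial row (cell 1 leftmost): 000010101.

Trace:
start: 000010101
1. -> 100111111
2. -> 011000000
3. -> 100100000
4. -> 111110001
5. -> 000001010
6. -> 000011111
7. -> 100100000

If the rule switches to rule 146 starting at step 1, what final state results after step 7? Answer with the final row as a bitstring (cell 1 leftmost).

100100000

(re-executing steps 1..7 under rule 146; state before step 1: 000010101)
1. -> 100100000
2. -> 011010001
3. -> 000001010
4. -> 000010001
5. -> 100101010
6. -> 011000000
7. -> 100100000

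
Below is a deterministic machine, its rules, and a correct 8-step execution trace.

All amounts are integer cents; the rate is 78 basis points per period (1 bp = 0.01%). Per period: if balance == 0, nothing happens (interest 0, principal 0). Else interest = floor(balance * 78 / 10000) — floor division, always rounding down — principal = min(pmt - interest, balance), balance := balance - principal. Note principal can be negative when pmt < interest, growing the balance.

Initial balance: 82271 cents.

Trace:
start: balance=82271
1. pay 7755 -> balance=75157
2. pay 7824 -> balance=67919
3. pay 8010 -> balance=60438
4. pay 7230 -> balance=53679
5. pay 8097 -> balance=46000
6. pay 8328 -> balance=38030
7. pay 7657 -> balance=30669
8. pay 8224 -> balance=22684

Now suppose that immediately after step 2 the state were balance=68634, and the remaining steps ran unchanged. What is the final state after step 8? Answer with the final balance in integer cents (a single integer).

23435

state after step 2 := balance=68634
3. pay 8010 -> balance=61159
4. pay 7230 -> balance=54406
5. pay 8097 -> balance=46733
6. pay 8328 -> balance=38769
7. pay 7657 -> balance=31414
8. pay 8224 -> balance=23435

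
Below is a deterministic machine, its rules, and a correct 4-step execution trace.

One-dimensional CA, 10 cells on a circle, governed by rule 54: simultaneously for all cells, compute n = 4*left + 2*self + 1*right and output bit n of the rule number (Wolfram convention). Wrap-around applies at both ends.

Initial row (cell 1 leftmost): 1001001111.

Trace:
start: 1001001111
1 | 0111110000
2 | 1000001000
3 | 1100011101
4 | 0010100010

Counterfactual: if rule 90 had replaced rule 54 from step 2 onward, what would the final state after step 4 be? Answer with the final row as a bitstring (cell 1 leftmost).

(re-executing steps 2..4 under rule 90; state before step 2: 0111110000)
2 | 1100011000
3 | 1110111101
4 | 0010100101

0010100101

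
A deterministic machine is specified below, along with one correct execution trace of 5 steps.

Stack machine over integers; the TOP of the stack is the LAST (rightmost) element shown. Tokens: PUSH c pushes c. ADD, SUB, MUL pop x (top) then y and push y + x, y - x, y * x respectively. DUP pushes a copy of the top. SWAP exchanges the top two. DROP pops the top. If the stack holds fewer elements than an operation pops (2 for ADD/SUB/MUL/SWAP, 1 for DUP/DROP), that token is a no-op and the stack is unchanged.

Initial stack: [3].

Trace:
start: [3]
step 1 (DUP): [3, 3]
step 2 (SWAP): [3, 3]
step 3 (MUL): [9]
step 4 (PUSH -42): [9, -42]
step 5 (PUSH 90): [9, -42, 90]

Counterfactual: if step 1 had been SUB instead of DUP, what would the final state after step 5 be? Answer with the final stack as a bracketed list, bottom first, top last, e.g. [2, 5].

[3, -42, 90]

(re-executing from step 1 with the substitution; state before step 1: [3])
step 1 (SUB): [3]
step 2 (SWAP): [3]
step 3 (MUL): [3]
step 4 (PUSH -42): [3, -42]
step 5 (PUSH 90): [3, -42, 90]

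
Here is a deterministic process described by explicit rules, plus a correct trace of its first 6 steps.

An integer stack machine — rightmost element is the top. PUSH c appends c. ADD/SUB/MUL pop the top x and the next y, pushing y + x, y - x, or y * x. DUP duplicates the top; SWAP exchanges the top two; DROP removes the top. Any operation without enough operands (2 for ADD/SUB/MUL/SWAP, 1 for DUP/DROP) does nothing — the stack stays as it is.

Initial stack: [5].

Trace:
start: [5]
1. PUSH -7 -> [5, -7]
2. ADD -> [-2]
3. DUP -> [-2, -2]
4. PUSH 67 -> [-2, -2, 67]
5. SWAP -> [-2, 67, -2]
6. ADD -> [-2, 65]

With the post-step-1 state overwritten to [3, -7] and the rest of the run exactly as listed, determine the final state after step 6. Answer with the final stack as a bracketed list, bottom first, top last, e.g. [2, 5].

state after step 1 := [3, -7]
2. ADD -> [-4]
3. DUP -> [-4, -4]
4. PUSH 67 -> [-4, -4, 67]
5. SWAP -> [-4, 67, -4]
6. ADD -> [-4, 63]

[-4, 63]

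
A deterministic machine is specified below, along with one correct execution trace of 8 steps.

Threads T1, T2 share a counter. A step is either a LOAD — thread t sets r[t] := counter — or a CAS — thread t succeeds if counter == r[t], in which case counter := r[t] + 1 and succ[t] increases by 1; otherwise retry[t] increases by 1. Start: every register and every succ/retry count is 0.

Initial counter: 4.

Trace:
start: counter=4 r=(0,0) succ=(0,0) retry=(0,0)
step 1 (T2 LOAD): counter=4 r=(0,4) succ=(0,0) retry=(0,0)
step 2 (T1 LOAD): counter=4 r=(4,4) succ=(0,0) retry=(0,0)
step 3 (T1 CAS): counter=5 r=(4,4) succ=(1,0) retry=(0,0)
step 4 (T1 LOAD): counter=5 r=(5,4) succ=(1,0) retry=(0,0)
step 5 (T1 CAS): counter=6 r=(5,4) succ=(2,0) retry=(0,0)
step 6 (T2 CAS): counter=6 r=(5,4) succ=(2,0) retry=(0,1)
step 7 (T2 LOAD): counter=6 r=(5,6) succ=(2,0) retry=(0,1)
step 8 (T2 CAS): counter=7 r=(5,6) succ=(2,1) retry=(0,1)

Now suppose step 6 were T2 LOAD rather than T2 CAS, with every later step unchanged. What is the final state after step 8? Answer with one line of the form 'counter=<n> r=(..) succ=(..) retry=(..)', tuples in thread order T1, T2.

(re-executing from step 6 with the substitution; state before step 6: counter=6 r=(5,4) succ=(2,0) retry=(0,0))
step 6 (T2 LOAD): counter=6 r=(5,6) succ=(2,0) retry=(0,0)
step 7 (T2 LOAD): counter=6 r=(5,6) succ=(2,0) retry=(0,0)
step 8 (T2 CAS): counter=7 r=(5,6) succ=(2,1) retry=(0,0)

counter=7 r=(5,6) succ=(2,1) retry=(0,0)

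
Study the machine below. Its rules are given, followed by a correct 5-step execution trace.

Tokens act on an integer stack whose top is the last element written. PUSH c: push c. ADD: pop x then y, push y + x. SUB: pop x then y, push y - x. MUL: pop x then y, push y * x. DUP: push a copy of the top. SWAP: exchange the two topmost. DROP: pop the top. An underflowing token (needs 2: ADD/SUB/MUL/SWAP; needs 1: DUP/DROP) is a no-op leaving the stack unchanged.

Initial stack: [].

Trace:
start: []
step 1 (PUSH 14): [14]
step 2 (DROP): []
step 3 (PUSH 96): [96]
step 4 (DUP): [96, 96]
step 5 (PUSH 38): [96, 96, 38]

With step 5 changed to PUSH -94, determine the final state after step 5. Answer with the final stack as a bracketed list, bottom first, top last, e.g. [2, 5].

(re-executing from step 5 with the substitution; state before step 5: [96, 96])
step 5 (PUSH -94): [96, 96, -94]

[96, 96, -94]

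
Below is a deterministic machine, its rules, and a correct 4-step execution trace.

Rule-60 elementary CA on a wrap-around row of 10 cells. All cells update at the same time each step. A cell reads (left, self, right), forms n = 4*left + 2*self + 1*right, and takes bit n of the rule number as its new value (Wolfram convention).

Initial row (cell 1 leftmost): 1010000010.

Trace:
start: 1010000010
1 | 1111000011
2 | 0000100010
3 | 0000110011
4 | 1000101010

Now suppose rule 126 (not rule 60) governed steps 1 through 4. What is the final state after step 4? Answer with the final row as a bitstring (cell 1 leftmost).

(re-executing steps 1..4 under rule 126; state before step 1: 1010000010)
1 | 1111000111
2 | 0001101100
3 | 0011111110
4 | 0110000011

0110000011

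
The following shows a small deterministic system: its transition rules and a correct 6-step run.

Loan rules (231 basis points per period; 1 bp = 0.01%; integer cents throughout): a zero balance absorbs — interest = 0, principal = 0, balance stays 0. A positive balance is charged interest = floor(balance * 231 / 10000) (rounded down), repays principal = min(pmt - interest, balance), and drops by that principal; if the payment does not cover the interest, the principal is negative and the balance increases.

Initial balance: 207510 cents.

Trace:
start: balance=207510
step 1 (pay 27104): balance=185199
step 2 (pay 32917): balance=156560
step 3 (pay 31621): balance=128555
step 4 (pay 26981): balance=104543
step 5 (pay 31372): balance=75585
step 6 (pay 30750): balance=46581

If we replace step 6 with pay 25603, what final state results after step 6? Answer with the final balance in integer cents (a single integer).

(re-executing from step 6 with the substitution; state before step 6: balance=75585)
step 6 (pay 25603): balance=51728

51728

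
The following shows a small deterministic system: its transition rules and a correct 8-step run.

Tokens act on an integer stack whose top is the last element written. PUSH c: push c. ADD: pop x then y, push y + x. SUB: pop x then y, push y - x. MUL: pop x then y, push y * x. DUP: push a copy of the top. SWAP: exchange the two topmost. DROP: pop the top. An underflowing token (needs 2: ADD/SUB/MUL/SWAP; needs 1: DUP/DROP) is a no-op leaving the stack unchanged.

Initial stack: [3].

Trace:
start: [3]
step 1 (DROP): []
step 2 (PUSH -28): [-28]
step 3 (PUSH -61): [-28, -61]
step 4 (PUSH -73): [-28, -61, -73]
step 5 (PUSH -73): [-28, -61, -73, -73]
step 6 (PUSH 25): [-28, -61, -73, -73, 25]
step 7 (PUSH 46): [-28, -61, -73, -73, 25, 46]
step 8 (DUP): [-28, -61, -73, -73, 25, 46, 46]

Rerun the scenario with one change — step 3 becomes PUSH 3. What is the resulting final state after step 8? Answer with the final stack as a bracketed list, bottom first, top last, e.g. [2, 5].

(re-executing from step 3 with the substitution; state before step 3: [-28])
step 3 (PUSH 3): [-28, 3]
step 4 (PUSH -73): [-28, 3, -73]
step 5 (PUSH -73): [-28, 3, -73, -73]
step 6 (PUSH 25): [-28, 3, -73, -73, 25]
step 7 (PUSH 46): [-28, 3, -73, -73, 25, 46]
step 8 (DUP): [-28, 3, -73, -73, 25, 46, 46]

[-28, 3, -73, -73, 25, 46, 46]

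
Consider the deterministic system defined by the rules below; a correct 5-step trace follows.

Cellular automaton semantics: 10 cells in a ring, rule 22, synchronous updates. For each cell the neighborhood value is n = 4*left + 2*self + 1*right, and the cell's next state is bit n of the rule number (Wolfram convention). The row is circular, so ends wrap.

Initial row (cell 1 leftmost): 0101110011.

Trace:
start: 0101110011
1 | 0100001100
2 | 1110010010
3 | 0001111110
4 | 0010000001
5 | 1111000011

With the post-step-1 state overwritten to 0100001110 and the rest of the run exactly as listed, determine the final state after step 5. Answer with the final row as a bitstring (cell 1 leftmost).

state after step 1 := 0100001110
2 | 1110010001
3 | 0001111010
4 | 0010000011
5 | 1111000100

1111000100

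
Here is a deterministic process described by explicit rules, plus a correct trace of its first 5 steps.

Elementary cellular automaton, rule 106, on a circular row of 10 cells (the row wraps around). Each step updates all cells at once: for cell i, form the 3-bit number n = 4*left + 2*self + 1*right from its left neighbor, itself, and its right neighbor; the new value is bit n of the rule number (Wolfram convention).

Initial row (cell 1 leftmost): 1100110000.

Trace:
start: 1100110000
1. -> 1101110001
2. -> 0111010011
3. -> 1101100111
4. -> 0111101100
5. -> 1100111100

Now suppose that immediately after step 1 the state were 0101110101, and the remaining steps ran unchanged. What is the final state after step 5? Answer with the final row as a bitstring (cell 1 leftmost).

state after step 1 := 0101110101
2. -> 1011011010
3. -> 0111111101
4. -> 1100000110
5. -> 1100001111

1100001111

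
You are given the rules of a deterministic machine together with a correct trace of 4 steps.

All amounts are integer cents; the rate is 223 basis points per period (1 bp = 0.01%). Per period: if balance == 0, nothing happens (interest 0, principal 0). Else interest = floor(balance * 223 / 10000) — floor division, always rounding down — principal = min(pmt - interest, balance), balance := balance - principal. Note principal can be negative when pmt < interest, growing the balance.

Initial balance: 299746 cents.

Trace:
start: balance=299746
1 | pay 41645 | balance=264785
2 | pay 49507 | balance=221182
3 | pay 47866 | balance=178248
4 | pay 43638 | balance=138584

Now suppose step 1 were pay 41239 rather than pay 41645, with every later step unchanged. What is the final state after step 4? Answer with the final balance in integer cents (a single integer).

(re-executing from step 1 with the substitution; state before step 1: balance=299746)
1 | pay 41239 | balance=265191
2 | pay 49507 | balance=221597
3 | pay 47866 | balance=178672
4 | pay 43638 | balance=139018

139018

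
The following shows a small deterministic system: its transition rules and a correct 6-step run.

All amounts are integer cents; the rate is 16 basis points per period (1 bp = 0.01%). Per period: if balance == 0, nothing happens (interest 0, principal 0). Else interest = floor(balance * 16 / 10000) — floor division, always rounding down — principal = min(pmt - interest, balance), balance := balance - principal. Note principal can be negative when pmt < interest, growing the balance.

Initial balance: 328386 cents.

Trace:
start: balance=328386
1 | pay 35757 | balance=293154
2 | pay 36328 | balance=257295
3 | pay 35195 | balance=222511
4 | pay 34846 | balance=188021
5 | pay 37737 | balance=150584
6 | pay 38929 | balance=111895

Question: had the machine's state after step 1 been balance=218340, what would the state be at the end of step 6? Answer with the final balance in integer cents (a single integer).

state after step 1 := balance=218340
2 | pay 36328 | balance=182361
3 | pay 35195 | balance=147457
4 | pay 34846 | balance=112846
5 | pay 37737 | balance=75289
6 | pay 38929 | balance=36480

36480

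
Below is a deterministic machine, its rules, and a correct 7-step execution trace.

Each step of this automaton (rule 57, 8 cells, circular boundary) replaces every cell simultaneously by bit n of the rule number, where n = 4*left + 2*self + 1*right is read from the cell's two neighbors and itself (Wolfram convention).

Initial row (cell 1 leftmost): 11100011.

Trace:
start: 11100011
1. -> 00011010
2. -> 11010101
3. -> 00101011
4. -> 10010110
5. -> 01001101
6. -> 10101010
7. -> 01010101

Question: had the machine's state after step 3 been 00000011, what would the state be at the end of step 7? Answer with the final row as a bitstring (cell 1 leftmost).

state after step 3 := 00000011
4. -> 11111010
5. -> 10000101
6. -> 01110011
7. -> 11001010

11001010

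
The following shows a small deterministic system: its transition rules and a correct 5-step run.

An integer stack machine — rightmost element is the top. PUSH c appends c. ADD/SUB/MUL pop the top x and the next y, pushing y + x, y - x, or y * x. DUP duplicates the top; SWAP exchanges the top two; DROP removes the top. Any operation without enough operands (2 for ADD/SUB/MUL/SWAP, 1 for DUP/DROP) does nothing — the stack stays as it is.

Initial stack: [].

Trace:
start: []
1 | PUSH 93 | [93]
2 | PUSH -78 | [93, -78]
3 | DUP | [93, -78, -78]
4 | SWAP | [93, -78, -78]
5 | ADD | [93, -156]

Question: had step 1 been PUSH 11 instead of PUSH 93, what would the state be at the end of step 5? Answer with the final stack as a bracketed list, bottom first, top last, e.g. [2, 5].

(re-executing from step 1 with the substitution; state before step 1: [])
1 | PUSH 11 | [11]
2 | PUSH -78 | [11, -78]
3 | DUP | [11, -78, -78]
4 | SWAP | [11, -78, -78]
5 | ADD | [11, -156]

[11, -156]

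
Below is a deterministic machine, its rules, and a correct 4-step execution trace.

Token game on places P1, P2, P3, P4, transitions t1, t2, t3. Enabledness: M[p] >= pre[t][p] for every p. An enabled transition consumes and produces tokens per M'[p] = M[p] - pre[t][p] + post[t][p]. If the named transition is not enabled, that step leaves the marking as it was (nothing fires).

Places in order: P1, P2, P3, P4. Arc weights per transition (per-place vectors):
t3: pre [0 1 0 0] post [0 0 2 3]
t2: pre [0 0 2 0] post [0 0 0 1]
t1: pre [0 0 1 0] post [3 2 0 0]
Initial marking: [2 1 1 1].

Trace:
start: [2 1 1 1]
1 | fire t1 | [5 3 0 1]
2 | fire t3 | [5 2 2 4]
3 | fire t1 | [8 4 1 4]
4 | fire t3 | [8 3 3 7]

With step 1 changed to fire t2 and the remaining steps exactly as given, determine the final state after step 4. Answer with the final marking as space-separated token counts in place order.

(re-executing from step 1 with the substitution; state before step 1: [2 1 1 1])
1 | fire t2 | [2 1 1 1]
2 | fire t3 | [2 0 3 4]
3 | fire t1 | [5 2 2 4]
4 | fire t3 | [5 1 4 7]

5 1 4 7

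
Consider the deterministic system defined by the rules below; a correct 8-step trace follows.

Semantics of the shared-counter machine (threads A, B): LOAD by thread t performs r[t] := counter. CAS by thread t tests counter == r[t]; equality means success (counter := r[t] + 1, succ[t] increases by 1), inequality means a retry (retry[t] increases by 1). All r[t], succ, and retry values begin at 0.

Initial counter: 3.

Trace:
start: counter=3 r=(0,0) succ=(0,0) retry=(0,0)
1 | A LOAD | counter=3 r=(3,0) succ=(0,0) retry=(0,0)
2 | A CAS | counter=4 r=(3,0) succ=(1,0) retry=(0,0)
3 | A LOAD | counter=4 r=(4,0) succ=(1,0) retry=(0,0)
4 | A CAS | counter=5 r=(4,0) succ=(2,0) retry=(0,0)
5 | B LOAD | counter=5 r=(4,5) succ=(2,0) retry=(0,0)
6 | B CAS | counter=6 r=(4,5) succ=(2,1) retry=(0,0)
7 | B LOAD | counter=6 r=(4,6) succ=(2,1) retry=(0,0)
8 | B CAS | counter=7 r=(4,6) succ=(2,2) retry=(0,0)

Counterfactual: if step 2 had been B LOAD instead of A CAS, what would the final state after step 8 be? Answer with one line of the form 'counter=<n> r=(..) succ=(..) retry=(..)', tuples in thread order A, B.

counter=6 r=(3,5) succ=(1,2) retry=(0,0)

(re-executing from step 2 with the substitution; state before step 2: counter=3 r=(3,0) succ=(0,0) retry=(0,0))
2 | B LOAD | counter=3 r=(3,3) succ=(0,0) retry=(0,0)
3 | A LOAD | counter=3 r=(3,3) succ=(0,0) retry=(0,0)
4 | A CAS | counter=4 r=(3,3) succ=(1,0) retry=(0,0)
5 | B LOAD | counter=4 r=(3,4) succ=(1,0) retry=(0,0)
6 | B CAS | counter=5 r=(3,4) succ=(1,1) retry=(0,0)
7 | B LOAD | counter=5 r=(3,5) succ=(1,1) retry=(0,0)
8 | B CAS | counter=6 r=(3,5) succ=(1,2) retry=(0,0)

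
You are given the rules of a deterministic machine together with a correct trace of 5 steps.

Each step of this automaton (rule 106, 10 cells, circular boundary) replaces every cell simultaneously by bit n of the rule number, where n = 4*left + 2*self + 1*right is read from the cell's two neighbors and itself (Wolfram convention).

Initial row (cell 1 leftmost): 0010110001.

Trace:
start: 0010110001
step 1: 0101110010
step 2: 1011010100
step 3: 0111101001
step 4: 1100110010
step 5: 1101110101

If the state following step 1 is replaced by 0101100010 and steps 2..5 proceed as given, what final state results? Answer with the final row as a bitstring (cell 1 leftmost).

1001100101

state after step 1 := 0101100010
step 2: 1011100100
step 3: 0110101001
step 4: 1111010010
step 5: 1001100101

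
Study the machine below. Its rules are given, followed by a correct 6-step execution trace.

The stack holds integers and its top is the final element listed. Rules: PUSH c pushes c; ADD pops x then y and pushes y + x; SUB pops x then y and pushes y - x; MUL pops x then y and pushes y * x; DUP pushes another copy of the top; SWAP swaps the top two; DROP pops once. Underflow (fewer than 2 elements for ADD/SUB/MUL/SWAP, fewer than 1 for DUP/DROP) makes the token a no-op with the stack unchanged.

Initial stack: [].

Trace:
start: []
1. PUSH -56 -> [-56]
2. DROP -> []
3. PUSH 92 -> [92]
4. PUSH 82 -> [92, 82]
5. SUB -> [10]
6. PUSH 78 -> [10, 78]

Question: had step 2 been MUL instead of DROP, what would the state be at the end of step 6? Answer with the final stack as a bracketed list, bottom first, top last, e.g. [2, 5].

(re-executing from step 2 with the substitution; state before step 2: [-56])
2. MUL -> [-56]
3. PUSH 92 -> [-56, 92]
4. PUSH 82 -> [-56, 92, 82]
5. SUB -> [-56, 10]
6. PUSH 78 -> [-56, 10, 78]

[-56, 10, 78]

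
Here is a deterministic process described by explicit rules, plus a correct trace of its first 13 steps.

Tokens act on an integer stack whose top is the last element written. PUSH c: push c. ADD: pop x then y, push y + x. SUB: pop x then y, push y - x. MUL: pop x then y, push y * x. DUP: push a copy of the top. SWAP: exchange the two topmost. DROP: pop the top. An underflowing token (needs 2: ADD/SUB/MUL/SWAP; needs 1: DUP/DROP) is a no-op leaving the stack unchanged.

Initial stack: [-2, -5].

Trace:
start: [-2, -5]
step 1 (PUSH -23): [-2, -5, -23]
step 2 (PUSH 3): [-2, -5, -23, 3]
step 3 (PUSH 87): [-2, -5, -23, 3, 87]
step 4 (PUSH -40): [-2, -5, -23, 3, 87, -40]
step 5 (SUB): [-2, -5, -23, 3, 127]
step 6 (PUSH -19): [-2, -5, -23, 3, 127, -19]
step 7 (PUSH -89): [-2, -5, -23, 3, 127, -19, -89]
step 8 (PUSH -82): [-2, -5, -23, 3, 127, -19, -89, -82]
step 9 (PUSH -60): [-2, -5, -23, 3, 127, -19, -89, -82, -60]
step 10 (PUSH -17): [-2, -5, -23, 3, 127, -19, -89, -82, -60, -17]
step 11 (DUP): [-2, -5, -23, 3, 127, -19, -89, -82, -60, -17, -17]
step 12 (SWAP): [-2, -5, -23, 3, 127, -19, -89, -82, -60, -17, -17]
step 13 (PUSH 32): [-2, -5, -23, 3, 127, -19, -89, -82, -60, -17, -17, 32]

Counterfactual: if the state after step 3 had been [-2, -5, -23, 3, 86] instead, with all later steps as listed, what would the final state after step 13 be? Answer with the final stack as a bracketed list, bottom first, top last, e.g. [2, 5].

[-2, -5, -23, 3, 126, -19, -89, -82, -60, -17, -17, 32]

state after step 3 := [-2, -5, -23, 3, 86]
step 4 (PUSH -40): [-2, -5, -23, 3, 86, -40]
step 5 (SUB): [-2, -5, -23, 3, 126]
step 6 (PUSH -19): [-2, -5, -23, 3, 126, -19]
step 7 (PUSH -89): [-2, -5, -23, 3, 126, -19, -89]
step 8 (PUSH -82): [-2, -5, -23, 3, 126, -19, -89, -82]
step 9 (PUSH -60): [-2, -5, -23, 3, 126, -19, -89, -82, -60]
step 10 (PUSH -17): [-2, -5, -23, 3, 126, -19, -89, -82, -60, -17]
step 11 (DUP): [-2, -5, -23, 3, 126, -19, -89, -82, -60, -17, -17]
step 12 (SWAP): [-2, -5, -23, 3, 126, -19, -89, -82, -60, -17, -17]
step 13 (PUSH 32): [-2, -5, -23, 3, 126, -19, -89, -82, -60, -17, -17, 32]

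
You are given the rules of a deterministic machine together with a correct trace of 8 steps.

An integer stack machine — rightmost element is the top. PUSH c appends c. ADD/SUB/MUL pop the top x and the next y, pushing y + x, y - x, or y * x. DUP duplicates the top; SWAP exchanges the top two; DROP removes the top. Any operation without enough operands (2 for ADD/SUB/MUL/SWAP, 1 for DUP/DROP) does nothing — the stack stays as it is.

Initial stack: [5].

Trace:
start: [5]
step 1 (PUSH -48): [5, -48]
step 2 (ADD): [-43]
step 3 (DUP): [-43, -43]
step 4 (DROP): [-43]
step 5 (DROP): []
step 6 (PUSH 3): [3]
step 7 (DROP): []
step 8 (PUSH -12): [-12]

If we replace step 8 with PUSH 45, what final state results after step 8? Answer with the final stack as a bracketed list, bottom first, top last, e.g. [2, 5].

(re-executing from step 8 with the substitution; state before step 8: [])
step 8 (PUSH 45): [45]

[45]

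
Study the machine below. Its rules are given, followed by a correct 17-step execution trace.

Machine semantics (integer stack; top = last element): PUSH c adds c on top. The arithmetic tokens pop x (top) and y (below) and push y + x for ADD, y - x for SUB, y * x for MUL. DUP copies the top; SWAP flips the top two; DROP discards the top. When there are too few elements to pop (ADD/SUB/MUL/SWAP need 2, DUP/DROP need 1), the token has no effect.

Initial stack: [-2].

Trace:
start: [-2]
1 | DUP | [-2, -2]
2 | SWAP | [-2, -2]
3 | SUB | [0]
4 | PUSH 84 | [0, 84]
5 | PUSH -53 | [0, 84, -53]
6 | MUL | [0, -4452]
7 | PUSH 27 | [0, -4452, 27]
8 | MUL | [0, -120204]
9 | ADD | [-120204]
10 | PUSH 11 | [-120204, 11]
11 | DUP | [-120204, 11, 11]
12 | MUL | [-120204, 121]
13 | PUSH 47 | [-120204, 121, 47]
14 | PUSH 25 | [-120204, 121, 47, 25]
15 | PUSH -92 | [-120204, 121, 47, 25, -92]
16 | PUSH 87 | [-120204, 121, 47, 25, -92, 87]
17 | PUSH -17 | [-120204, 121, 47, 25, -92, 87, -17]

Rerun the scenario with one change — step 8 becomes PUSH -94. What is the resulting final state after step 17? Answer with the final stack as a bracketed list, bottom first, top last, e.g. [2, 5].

[0, -4452, -67, 121, 47, 25, -92, 87, -17]

(re-executing from step 8 with the substitution; state before step 8: [0, -4452, 27])
8 | PUSH -94 | [0, -4452, 27, -94]
9 | ADD | [0, -4452, -67]
10 | PUSH 11 | [0, -4452, -67, 11]
11 | DUP | [0, -4452, -67, 11, 11]
12 | MUL | [0, -4452, -67, 121]
13 | PUSH 47 | [0, -4452, -67, 121, 47]
14 | PUSH 25 | [0, -4452, -67, 121, 47, 25]
15 | PUSH -92 | [0, -4452, -67, 121, 47, 25, -92]
16 | PUSH 87 | [0, -4452, -67, 121, 47, 25, -92, 87]
17 | PUSH -17 | [0, -4452, -67, 121, 47, 25, -92, 87, -17]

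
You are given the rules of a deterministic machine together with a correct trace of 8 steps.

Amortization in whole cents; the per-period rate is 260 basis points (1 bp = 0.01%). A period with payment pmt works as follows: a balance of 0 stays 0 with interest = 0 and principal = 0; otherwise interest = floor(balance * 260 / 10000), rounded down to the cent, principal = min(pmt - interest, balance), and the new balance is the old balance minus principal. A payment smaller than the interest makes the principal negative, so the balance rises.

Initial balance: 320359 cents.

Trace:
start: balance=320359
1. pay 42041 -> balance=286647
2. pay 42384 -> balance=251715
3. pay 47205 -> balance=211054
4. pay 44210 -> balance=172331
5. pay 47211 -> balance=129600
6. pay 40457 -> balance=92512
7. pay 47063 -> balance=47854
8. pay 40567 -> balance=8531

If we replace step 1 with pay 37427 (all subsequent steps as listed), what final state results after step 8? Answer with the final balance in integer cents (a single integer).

(re-executing from step 1 with the substitution; state before step 1: balance=320359)
1. pay 37427 -> balance=291261
2. pay 42384 -> balance=256449
3. pay 47205 -> balance=215911
4. pay 44210 -> balance=177314
5. pay 47211 -> balance=134713
6. pay 40457 -> balance=97758
7. pay 47063 -> balance=53236
8. pay 40567 -> balance=14053

14053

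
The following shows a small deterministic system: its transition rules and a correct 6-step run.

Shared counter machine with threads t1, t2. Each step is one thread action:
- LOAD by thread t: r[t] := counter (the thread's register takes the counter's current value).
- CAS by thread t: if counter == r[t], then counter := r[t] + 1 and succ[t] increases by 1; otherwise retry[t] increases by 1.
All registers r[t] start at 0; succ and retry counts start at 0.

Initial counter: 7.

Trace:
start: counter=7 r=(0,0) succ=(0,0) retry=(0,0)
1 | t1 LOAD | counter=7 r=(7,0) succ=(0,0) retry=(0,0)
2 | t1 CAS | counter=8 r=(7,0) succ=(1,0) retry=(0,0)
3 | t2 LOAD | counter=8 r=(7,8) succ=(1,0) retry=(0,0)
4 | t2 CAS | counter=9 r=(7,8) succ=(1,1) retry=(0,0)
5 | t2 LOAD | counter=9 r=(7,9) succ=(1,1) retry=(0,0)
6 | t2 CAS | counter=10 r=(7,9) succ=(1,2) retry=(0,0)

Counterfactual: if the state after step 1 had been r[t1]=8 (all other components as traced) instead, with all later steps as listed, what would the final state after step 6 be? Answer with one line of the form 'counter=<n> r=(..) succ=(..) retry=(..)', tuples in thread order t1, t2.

state after step 1 := counter=7 r=(8,0) succ=(0,0) retry=(0,0)
2 | t1 CAS | counter=7 r=(8,0) succ=(0,0) retry=(1,0)
3 | t2 LOAD | counter=7 r=(8,7) succ=(0,0) retry=(1,0)
4 | t2 CAS | counter=8 r=(8,7) succ=(0,1) retry=(1,0)
5 | t2 LOAD | counter=8 r=(8,8) succ=(0,1) retry=(1,0)
6 | t2 CAS | counter=9 r=(8,8) succ=(0,2) retry=(1,0)

counter=9 r=(8,8) succ=(0,2) retry=(1,0)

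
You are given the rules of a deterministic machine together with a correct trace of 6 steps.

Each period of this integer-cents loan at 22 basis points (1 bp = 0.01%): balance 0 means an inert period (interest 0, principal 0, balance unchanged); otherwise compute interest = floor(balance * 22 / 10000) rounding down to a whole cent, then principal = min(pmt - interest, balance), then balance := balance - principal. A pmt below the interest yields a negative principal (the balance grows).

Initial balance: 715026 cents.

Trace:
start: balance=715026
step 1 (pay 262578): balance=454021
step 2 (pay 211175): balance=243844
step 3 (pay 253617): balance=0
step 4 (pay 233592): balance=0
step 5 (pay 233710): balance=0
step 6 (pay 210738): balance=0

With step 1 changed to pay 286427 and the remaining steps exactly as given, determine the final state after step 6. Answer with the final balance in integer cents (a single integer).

(re-executing from step 1 with the substitution; state before step 1: balance=715026)
step 1 (pay 286427): balance=430172
step 2 (pay 211175): balance=219943
step 3 (pay 253617): balance=0
step 4 (pay 233592): balance=0
step 5 (pay 233710): balance=0
step 6 (pay 210738): balance=0

0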